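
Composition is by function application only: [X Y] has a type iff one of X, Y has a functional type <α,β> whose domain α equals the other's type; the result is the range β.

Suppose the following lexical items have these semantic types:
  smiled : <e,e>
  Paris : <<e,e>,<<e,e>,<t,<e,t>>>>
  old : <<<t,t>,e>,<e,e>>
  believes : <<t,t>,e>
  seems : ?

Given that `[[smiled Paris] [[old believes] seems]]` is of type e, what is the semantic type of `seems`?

<<e,e>,<<<e,e>,<t,<e,t>>>,e>>

For [[smiled Paris] [[old believes] seems]] to have type e with [smiled Paris] of type <<e,e>,<t,<e,t>>>, [[old believes] seems] must be the function: [[old believes] seems] : <<<e,e>,<t,<e,t>>>,e>.
For [[old believes] seems] to have type <<<e,e>,<t,<e,t>>>,e> with [old believes] of type <e,e>, seems must be the function: seems : <<e,e>,<<<e,e>,<t,<e,t>>>,e>>.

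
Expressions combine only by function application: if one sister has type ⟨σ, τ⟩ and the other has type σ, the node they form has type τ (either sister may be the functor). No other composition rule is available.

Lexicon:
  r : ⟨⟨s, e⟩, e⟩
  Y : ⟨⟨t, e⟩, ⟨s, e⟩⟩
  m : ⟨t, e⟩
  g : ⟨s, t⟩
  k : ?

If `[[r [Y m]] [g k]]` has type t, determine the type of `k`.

⟨⟨s, t⟩, ⟨e, t⟩⟩

At [[r [Y m]] [g k]] (required: t): [r [Y m]] is e, which is not a function with range t; hence [g k] is the functor — type ⟨e, t⟩.
At [g k] (required: ⟨e, t⟩): g is ⟨s, t⟩, which is not a function with range ⟨e, t⟩; hence k is the functor — type ⟨⟨s, t⟩, ⟨e, t⟩⟩.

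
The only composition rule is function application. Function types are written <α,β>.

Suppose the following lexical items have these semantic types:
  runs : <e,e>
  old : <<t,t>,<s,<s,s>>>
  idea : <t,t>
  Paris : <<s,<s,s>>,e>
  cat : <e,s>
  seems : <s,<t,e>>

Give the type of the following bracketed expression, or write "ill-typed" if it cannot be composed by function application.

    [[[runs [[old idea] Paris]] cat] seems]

<t,e>

[old idea]: functor old : <<t,t>,<s,<s,s>>>, argument idea : <t,t>; result <s,<s,s>>.
[[old idea] Paris]: functor Paris : <<s,<s,s>>,e>, argument [old idea] : <s,<s,s>>; result e.
[runs [[old idea] Paris]]: functor runs : <e,e>, argument [[old idea] Paris] : e; result e.
[[runs [[old idea] Paris]] cat]: functor cat : <e,s>, argument [runs [[old idea] Paris]] : e; result s.
[[[runs [[old idea] Paris]] cat] seems]: functor seems : <s,<t,e>>, argument [[runs [[old idea] Paris]] cat] : s; result <t,e>.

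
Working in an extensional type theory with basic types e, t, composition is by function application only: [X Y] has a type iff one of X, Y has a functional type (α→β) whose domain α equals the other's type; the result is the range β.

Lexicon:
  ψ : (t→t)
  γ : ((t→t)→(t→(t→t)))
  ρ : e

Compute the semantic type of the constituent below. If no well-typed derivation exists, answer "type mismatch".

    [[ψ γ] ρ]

At [ψ γ], γ : ((t→t)→(t→(t→t))) takes ψ : (t→t), giving (t→(t→t)).
At [[ψ γ] ρ]: neither (t→(t→t)) nor e can take the other as argument; the node is ill-typed.

type mismatch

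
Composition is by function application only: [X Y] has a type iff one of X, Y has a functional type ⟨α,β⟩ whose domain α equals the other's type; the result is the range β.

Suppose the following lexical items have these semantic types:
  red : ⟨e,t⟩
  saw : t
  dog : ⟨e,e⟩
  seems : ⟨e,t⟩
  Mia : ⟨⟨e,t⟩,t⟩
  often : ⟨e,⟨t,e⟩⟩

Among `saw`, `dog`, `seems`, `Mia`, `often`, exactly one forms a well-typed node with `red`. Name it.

Mia

saw : t — does not combine with red.
dog : ⟨e,e⟩ — does not combine with red.
seems : ⟨e,t⟩ — does not combine with red.
Mia — combines: Mia : ⟨⟨e,t⟩,t⟩ takes red : ⟨e,t⟩ as argument, giving t.
often : ⟨e,⟨t,e⟩⟩ — does not combine with red.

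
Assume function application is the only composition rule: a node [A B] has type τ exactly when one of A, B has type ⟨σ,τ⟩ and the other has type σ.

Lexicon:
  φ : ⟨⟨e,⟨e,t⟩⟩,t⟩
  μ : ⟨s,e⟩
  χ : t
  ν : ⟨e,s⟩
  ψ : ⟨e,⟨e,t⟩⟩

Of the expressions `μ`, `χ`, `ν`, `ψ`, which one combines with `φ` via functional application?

ψ

μ : ⟨s,e⟩ — no; φ wants ⟨e,⟨e,t⟩⟩, and μ wants s.
χ : t — no; φ wants ⟨e,⟨e,t⟩⟩, and χ wants nothing (atomic).
ν : ⟨e,s⟩ — no; φ wants ⟨e,⟨e,t⟩⟩, and ν wants e.
ψ — combines: φ : ⟨⟨e,⟨e,t⟩⟩,t⟩ takes ψ : ⟨e,⟨e,t⟩⟩ as argument, giving t.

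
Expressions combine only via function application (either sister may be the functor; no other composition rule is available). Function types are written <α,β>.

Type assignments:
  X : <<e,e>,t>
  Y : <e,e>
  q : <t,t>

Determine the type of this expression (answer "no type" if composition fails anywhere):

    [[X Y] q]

t

[X Y]: functor X : <<e,e>,t>, argument Y : <e,e>; result t.
[[X Y] q]: functor q : <t,t>, argument [X Y] : t; result t.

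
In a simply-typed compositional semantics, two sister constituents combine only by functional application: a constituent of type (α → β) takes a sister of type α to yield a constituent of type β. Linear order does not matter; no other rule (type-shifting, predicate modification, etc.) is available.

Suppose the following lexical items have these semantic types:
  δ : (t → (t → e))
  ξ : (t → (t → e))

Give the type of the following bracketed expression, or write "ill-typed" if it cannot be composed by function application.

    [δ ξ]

At [δ ξ]: neither (t → (t → e)) nor (t → (t → e)) can take the other as argument; the node is ill-typed.

ill-typed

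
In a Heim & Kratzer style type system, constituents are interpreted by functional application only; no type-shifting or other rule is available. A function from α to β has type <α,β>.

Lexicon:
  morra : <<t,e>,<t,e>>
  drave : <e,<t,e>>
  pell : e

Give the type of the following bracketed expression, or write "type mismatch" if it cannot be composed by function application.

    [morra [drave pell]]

At [drave pell], drave : <e,<t,e>> takes pell : e, giving <t,e>.
At [morra [drave pell]], morra : <<t,e>,<t,e>> takes [drave pell] : <t,e>, giving <t,e>.

<t,e>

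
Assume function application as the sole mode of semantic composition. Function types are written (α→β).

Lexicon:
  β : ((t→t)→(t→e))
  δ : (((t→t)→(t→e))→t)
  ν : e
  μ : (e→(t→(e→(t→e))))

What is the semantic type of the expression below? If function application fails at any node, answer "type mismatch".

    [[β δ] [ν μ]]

[β δ]: δ is (((t→t)→(t→e))→t), β is ((t→t)→(t→e)); result t.
[ν μ]: μ is (e→(t→(e→(t→e)))), ν is e; result (t→(e→(t→e))).
[[β δ] [ν μ]]: [ν μ] is (t→(e→(t→e))), [β δ] is t; result (e→(t→e)).

(e→(t→e))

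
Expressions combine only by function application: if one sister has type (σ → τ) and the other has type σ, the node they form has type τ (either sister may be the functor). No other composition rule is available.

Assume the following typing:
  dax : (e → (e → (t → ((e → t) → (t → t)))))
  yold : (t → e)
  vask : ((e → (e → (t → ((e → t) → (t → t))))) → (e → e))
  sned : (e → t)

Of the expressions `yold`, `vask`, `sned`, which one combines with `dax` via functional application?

yold : (t → e) — no; dax wants e, and yold wants t.
vask — combines: vask : ((e → (e → (t → ((e → t) → (t → t))))) → (e → e)) takes dax : (e → (e → (t → ((e → t) → (t → t))))) as argument, giving (e → e).
sned : (e → t) — no; dax wants e, and sned wants e.

vask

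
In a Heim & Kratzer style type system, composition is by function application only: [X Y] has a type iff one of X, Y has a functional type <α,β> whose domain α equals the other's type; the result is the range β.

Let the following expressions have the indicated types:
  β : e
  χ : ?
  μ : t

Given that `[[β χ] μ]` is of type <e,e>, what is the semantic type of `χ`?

<e,<t,<e,e>>>

At [[β χ] μ] (required: <e,e>): μ is t, which is not a function with range <e,e>; hence [β χ] is the functor — type <t,<e,e>>.
At [β χ] (required: <t,<e,e>>): β is e, which is not a function with range <t,<e,e>>; hence χ is the functor — type <e,<t,<e,e>>>.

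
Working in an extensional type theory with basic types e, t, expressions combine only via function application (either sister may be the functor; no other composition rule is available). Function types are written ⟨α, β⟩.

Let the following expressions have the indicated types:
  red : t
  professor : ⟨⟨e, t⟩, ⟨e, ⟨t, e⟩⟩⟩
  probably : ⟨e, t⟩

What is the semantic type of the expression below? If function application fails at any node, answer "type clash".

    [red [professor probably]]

[professor probably]: professor is ⟨⟨e, t⟩, ⟨e, ⟨t, e⟩⟩⟩, probably is ⟨e, t⟩; result ⟨e, ⟨t, e⟩⟩.
[red [professor probably]]: t with ⟨e, ⟨t, e⟩⟩ — neither is a function whose domain matches the other; composition fails here.

type clash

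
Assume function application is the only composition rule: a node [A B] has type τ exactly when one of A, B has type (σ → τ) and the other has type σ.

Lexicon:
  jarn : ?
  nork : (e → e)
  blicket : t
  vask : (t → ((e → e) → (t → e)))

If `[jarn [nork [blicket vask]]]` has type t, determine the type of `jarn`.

((t → e) → t)

[jarn [nork [blicket vask]]] is required to be t. [nork [blicket vask]] : (t → e) cannot yield t as functor, so jarn : ((t → e) → t).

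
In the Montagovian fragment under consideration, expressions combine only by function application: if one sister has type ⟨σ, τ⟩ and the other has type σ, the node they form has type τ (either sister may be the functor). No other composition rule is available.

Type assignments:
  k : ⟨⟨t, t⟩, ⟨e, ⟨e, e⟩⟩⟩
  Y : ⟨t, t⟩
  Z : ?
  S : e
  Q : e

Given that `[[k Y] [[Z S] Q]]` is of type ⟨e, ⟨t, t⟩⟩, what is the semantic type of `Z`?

[[k Y] [[Z S] Q]] must have type ⟨e, ⟨t, t⟩⟩. The sister [k Y] has type ⟨e, ⟨e, e⟩⟩; that is not a function onto ⟨e, ⟨t, t⟩⟩, so [[Z S] Q] must be the functor, of type ⟨⟨e, ⟨e, e⟩⟩, ⟨e, ⟨t, t⟩⟩⟩.
[[Z S] Q] must have type ⟨⟨e, ⟨e, e⟩⟩, ⟨e, ⟨t, t⟩⟩⟩. The sister Q has type e; that is not a function onto ⟨⟨e, ⟨e, e⟩⟩, ⟨e, ⟨t, t⟩⟩⟩, so [Z S] must be the functor, of type ⟨e, ⟨⟨e, ⟨e, e⟩⟩, ⟨e, ⟨t, t⟩⟩⟩⟩.
[Z S] must have type ⟨e, ⟨⟨e, ⟨e, e⟩⟩, ⟨e, ⟨t, t⟩⟩⟩⟩. The sister S has type e; that is not a function onto ⟨e, ⟨⟨e, ⟨e, e⟩⟩, ⟨e, ⟨t, t⟩⟩⟩⟩, so Z must be the functor, of type ⟨e, ⟨e, ⟨⟨e, ⟨e, e⟩⟩, ⟨e, ⟨t, t⟩⟩⟩⟩⟩.

⟨e, ⟨e, ⟨⟨e, ⟨e, e⟩⟩, ⟨e, ⟨t, t⟩⟩⟩⟩⟩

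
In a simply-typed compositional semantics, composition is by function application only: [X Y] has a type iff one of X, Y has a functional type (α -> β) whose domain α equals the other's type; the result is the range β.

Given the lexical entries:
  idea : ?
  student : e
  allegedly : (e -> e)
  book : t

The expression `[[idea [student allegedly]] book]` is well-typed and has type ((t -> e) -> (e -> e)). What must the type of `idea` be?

(e -> (t -> ((t -> e) -> (e -> e))))

For [[idea [student allegedly]] book] to have type ((t -> e) -> (e -> e)) with book of type t, [idea [student allegedly]] must be the function: [idea [student allegedly]] : (t -> ((t -> e) -> (e -> e))).
For [idea [student allegedly]] to have type (t -> ((t -> e) -> (e -> e))) with [student allegedly] of type e, idea must be the function: idea : (e -> (t -> ((t -> e) -> (e -> e)))).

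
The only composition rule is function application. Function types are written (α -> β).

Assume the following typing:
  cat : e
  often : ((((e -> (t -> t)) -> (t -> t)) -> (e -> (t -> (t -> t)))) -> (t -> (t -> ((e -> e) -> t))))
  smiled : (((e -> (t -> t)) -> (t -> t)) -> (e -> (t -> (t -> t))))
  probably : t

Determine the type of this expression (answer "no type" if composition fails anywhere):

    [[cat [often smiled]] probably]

no type

[often smiled]: ((((e -> (t -> t)) -> (t -> t)) -> (e -> (t -> (t -> t)))) -> (t -> (t -> ((e -> e) -> t)))) applied to (((e -> (t -> t)) -> (t -> t)) -> (e -> (t -> (t -> t)))) yields (t -> (t -> ((e -> e) -> t))).
[cat [often smiled]]: e with (t -> (t -> ((e -> e) -> t))) — neither is a function whose domain matches the other; composition fails here.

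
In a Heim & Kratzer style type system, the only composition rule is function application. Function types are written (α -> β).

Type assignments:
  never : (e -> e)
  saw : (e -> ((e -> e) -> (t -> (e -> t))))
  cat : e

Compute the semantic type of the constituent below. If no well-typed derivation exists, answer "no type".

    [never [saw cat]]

[saw cat] — saw of type (e -> ((e -> e) -> (t -> (e -> t)))) combines with cat of type e: type ((e -> e) -> (t -> (e -> t))).
[never [saw cat]] — [saw cat] of type ((e -> e) -> (t -> (e -> t))) combines with never of type (e -> e): type (t -> (e -> t)).

(t -> (e -> t))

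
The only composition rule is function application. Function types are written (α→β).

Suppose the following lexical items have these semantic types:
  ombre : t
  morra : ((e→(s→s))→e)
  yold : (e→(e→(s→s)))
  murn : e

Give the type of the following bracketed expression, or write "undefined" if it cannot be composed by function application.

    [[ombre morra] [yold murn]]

[ombre morra]: t and ((e→(s→s))→e) cannot combine by function application — type clash.

undefined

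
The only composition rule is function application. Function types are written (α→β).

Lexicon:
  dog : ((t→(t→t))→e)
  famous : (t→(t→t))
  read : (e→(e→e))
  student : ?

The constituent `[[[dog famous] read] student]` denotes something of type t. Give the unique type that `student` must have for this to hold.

[[[dog famous] read] student] must have type t. The sister [[dog famous] read] has type (e→e); that is not a function onto t, so student must be the functor, of type ((e→e)→t).

((e→e)→t)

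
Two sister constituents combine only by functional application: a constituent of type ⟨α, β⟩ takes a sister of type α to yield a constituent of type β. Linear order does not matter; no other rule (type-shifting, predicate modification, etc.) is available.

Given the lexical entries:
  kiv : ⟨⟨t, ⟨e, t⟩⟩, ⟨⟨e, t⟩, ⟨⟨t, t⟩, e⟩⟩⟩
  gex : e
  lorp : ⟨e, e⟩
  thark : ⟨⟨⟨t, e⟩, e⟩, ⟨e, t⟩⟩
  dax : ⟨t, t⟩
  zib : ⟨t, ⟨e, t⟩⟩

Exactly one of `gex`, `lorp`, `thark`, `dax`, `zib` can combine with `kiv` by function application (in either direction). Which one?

zib

gex : e — neither side's domain matches the other.
lorp : ⟨e, e⟩ — neither side's domain matches the other.
thark : ⟨⟨⟨t, e⟩, e⟩, ⟨e, t⟩⟩ — neither side's domain matches the other.
dax : ⟨t, t⟩ — neither side's domain matches the other.
zib — combines: kiv : ⟨⟨t, ⟨e, t⟩⟩, ⟨⟨e, t⟩, ⟨⟨t, t⟩, e⟩⟩⟩ takes zib : ⟨t, ⟨e, t⟩⟩ as argument, giving ⟨⟨e, t⟩, ⟨⟨t, t⟩, e⟩⟩.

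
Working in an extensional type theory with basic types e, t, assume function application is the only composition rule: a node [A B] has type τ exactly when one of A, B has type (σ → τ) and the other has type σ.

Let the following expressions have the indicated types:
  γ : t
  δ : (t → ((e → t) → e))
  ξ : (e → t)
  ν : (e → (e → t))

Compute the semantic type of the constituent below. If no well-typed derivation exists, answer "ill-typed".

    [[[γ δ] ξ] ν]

(e → t)

[γ δ]: functor δ : (t → ((e → t) → e)), argument γ : t; result ((e → t) → e).
[[γ δ] ξ]: functor [γ δ] : ((e → t) → e), argument ξ : (e → t); result e.
[[[γ δ] ξ] ν]: functor ν : (e → (e → t)), argument [[γ δ] ξ] : e; result (e → t).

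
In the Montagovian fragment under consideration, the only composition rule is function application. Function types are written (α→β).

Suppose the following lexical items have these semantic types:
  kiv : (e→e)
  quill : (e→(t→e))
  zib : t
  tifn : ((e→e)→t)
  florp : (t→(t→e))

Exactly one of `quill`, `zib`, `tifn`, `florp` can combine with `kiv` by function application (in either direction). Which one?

tifn

quill : (e→(t→e)) — no; kiv wants e, and quill wants e.
zib : t — no; kiv wants e, and zib wants nothing (atomic).
tifn — combines: tifn : ((e→e)→t) takes kiv : (e→e) as argument, giving t.
florp : (t→(t→e)) — no; kiv wants e, and florp wants t.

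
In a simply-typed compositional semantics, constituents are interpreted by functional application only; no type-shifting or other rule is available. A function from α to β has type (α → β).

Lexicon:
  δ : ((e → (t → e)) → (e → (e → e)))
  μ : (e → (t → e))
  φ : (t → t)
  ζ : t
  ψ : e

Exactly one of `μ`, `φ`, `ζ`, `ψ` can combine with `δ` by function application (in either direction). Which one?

μ — combines: δ : ((e → (t → e)) → (e → (e → e))) takes μ : (e → (t → e)) as argument, giving (e → (e → e)).
φ : (t → t) — no; δ wants (e → (t → e)), and φ wants t.
ζ : t — no; δ wants (e → (t → e)), and ζ wants nothing (atomic).
ψ : e — no; δ wants (e → (t → e)), and ψ wants nothing (atomic).

μ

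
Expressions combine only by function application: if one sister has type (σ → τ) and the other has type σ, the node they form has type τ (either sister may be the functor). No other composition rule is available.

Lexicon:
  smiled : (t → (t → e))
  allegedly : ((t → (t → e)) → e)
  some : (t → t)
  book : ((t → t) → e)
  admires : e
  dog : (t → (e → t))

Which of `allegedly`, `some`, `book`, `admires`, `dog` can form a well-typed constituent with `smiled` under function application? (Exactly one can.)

allegedly

allegedly — combines: allegedly : ((t → (t → e)) → e) takes smiled : (t → (t → e)) as argument, giving e.
some : (t → t) — no; smiled wants t, and some wants t.
book : ((t → t) → e) — no; smiled wants t, and book wants (t → t).
admires : e — no; smiled wants t, and admires wants nothing (atomic).
dog : (t → (e → t)) — no; smiled wants t, and dog wants t.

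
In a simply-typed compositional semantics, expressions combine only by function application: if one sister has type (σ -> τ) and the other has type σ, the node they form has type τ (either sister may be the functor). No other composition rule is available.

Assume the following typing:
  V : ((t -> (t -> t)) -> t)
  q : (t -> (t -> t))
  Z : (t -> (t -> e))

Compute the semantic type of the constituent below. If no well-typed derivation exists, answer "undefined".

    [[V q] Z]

[V q] — V of type ((t -> (t -> t)) -> t) combines with q of type (t -> (t -> t)): type t.
[[V q] Z] — Z of type (t -> (t -> e)) combines with [V q] of type t: type (t -> e).

(t -> e)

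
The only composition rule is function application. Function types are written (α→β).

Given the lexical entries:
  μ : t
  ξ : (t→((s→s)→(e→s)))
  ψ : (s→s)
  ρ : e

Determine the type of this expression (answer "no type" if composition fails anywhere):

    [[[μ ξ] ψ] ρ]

[μ ξ] — ξ of type (t→((s→s)→(e→s))) combines with μ of type t: type ((s→s)→(e→s)).
[[μ ξ] ψ] — [μ ξ] of type ((s→s)→(e→s)) combines with ψ of type (s→s): type (e→s).
[[[μ ξ] ψ] ρ] — [[μ ξ] ψ] of type (e→s) combines with ρ of type e: type s.

s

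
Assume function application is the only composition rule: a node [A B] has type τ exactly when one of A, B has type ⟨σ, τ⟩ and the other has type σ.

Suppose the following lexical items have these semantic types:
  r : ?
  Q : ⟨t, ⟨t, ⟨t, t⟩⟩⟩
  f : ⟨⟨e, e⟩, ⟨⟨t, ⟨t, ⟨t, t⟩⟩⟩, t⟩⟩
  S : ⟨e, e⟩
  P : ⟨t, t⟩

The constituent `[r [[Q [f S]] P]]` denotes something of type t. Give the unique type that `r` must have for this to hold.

⟨t, t⟩

For [r [[Q [f S]] P]] to have type t with [[Q [f S]] P] of type t, r must be the function: r : ⟨t, t⟩.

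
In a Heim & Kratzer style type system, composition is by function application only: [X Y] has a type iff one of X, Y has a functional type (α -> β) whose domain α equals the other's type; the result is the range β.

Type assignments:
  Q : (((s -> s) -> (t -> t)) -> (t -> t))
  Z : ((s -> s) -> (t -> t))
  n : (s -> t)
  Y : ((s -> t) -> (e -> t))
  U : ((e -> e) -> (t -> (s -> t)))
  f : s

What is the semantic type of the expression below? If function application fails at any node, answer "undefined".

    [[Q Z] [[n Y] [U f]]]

At [Q Z], Q : (((s -> s) -> (t -> t)) -> (t -> t)) takes Z : ((s -> s) -> (t -> t)), giving (t -> t).
At [n Y], Y : ((s -> t) -> (e -> t)) takes n : (s -> t), giving (e -> t).
At [U f]: neither ((e -> e) -> (t -> (s -> t))) nor s can take the other as argument; the node is ill-typed.

undefined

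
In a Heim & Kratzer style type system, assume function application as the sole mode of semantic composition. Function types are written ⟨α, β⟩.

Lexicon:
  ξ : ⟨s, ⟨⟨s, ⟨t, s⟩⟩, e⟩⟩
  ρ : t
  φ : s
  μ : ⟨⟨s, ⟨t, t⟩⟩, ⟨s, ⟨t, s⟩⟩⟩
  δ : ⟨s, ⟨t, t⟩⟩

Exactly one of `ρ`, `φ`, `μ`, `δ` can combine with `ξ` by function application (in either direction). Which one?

ρ : t — neither side's domain matches the other.
φ — combines: ξ : ⟨s, ⟨⟨s, ⟨t, s⟩⟩, e⟩⟩ takes φ : s as argument, giving ⟨⟨s, ⟨t, s⟩⟩, e⟩.
μ : ⟨⟨s, ⟨t, t⟩⟩, ⟨s, ⟨t, s⟩⟩⟩ — neither side's domain matches the other.
δ : ⟨s, ⟨t, t⟩⟩ — neither side's domain matches the other.

φ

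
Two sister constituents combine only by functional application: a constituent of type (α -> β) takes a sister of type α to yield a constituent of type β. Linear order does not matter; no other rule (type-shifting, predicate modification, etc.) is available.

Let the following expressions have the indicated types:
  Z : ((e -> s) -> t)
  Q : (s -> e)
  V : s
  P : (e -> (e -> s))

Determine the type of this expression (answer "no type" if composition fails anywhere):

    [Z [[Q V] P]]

t

At [Q V], Q : (s -> e) takes V : s, giving e.
At [[Q V] P], P : (e -> (e -> s)) takes [Q V] : e, giving (e -> s).
At [Z [[Q V] P]], Z : ((e -> s) -> t) takes [[Q V] P] : (e -> s), giving t.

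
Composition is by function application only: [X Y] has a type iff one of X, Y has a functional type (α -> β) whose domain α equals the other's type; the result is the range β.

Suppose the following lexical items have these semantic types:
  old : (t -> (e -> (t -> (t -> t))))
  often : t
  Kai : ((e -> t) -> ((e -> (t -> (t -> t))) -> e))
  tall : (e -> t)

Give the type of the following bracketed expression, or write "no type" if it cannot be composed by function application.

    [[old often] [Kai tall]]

e

At [old often], old : (t -> (e -> (t -> (t -> t)))) takes often : t, giving (e -> (t -> (t -> t))).
At [Kai tall], Kai : ((e -> t) -> ((e -> (t -> (t -> t))) -> e)) takes tall : (e -> t), giving ((e -> (t -> (t -> t))) -> e).
At [[old often] [Kai tall]], [Kai tall] : ((e -> (t -> (t -> t))) -> e) takes [old often] : (e -> (t -> (t -> t))), giving e.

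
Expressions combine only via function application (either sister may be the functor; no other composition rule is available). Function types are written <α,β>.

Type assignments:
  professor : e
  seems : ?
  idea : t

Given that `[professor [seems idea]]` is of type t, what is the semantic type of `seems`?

[professor [seems idea]] must have type t. The sister professor has type e; that is not a function onto t, so [seems idea] must be the functor, of type <e,t>.
[seems idea] must have type <e,t>. The sister idea has type t; that is not a function onto <e,t>, so seems must be the functor, of type <t,<e,t>>.

<t,<e,t>>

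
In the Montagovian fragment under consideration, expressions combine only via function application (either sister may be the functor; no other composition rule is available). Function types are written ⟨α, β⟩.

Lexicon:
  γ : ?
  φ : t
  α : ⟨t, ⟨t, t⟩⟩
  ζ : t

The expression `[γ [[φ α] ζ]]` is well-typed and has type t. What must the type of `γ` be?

[γ [[φ α] ζ]] is required to be t. [[φ α] ζ] : t cannot yield t as functor, so γ : ⟨t, t⟩.

⟨t, t⟩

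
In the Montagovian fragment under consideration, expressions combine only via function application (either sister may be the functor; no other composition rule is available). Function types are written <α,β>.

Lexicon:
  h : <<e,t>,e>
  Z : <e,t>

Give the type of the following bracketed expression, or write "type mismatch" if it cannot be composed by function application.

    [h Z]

[h Z] — h of type <<e,t>,e> combines with Z of type <e,t>: type e.

e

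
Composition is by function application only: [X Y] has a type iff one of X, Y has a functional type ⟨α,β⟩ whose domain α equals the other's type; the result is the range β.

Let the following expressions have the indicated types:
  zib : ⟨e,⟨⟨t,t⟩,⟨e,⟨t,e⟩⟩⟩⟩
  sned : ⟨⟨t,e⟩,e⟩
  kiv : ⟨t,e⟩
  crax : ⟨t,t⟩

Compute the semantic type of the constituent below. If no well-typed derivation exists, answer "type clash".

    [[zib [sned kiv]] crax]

⟨e,⟨t,e⟩⟩

[sned kiv]: sned is ⟨⟨t,e⟩,e⟩, kiv is ⟨t,e⟩; result e.
[zib [sned kiv]]: zib is ⟨e,⟨⟨t,t⟩,⟨e,⟨t,e⟩⟩⟩⟩, [sned kiv] is e; result ⟨⟨t,t⟩,⟨e,⟨t,e⟩⟩⟩.
[[zib [sned kiv]] crax]: [zib [sned kiv]] is ⟨⟨t,t⟩,⟨e,⟨t,e⟩⟩⟩, crax is ⟨t,t⟩; result ⟨e,⟨t,e⟩⟩.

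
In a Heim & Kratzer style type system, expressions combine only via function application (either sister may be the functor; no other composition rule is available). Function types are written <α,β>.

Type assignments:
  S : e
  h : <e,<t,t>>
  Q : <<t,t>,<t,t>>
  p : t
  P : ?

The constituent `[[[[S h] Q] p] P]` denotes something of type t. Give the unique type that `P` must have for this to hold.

For [[[[S h] Q] p] P] to have type t with [[[S h] Q] p] of type t, P must be the function: P : <t,t>.

<t,t>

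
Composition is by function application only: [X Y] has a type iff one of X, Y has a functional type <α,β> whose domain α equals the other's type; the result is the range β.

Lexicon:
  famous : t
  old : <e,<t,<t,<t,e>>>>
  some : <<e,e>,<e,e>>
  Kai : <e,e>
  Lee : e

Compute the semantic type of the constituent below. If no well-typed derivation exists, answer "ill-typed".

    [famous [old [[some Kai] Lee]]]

[some Kai] — some of type <<e,e>,<e,e>> combines with Kai of type <e,e>: type <e,e>.
[[some Kai] Lee] — [some Kai] of type <e,e> combines with Lee of type e: type e.
[old [[some Kai] Lee]] — old of type <e,<t,<t,<t,e>>>> combines with [[some Kai] Lee] of type e: type <t,<t,<t,e>>>.
[famous [old [[some Kai] Lee]]] — [old [[some Kai] Lee]] of type <t,<t,<t,e>>> combines with famous of type t: type <t,<t,e>>.

<t,<t,e>>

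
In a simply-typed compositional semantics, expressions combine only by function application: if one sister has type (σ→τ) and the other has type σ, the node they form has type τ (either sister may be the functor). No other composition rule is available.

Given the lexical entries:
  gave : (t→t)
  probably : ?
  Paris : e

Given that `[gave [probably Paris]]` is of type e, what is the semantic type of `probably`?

(e→((t→t)→e))

[gave [probably Paris]] must have type e. The sister gave has type (t→t); that is not a function onto e, so [probably Paris] must be the functor, of type ((t→t)→e).
[probably Paris] must have type ((t→t)→e). The sister Paris has type e; that is not a function onto ((t→t)→e), so probably must be the functor, of type (e→((t→t)→e)).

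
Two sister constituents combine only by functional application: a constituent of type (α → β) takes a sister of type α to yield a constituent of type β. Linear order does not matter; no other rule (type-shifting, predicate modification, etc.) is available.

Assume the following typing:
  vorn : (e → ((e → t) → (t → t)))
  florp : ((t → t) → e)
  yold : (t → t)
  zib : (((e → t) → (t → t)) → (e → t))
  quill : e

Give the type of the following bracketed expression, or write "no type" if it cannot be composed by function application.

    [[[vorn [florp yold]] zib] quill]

t

At [florp yold], florp : ((t → t) → e) takes yold : (t → t), giving e.
At [vorn [florp yold]], vorn : (e → ((e → t) → (t → t))) takes [florp yold] : e, giving ((e → t) → (t → t)).
At [[vorn [florp yold]] zib], zib : (((e → t) → (t → t)) → (e → t)) takes [vorn [florp yold]] : ((e → t) → (t → t)), giving (e → t).
At [[[vorn [florp yold]] zib] quill], [[vorn [florp yold]] zib] : (e → t) takes quill : e, giving t.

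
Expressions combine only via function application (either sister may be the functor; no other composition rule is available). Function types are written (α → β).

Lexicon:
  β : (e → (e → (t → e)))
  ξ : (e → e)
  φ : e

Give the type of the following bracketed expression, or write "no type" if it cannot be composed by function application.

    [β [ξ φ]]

[ξ φ]: ξ is (e → e), φ is e; result e.
[β [ξ φ]]: β is (e → (e → (t → e))), [ξ φ] is e; result (e → (t → e)).

(e → (t → e))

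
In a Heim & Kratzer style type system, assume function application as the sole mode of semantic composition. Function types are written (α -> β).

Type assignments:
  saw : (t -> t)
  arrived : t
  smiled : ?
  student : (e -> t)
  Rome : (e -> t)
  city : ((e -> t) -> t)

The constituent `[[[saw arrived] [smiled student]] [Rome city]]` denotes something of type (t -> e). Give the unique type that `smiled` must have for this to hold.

((e -> t) -> (t -> (t -> (t -> e))))

[[[saw arrived] [smiled student]] [Rome city]] must have type (t -> e). The sister [Rome city] has type t; that is not a function onto (t -> e), so [[saw arrived] [smiled student]] must be the functor, of type (t -> (t -> e)).
[[saw arrived] [smiled student]] must have type (t -> (t -> e)). The sister [saw arrived] has type t; that is not a function onto (t -> (t -> e)), so [smiled student] must be the functor, of type (t -> (t -> (t -> e))).
[smiled student] must have type (t -> (t -> (t -> e))). The sister student has type (e -> t); that is not a function onto (t -> (t -> (t -> e))), so smiled must be the functor, of type ((e -> t) -> (t -> (t -> (t -> e)))).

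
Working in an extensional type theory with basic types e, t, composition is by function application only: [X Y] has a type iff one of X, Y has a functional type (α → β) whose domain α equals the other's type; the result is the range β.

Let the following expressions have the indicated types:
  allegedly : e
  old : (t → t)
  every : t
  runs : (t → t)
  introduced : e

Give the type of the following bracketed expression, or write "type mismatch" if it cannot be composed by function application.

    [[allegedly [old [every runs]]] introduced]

[every runs] — runs of type (t → t) combines with every of type t: type t.
[old [every runs]] — old of type (t → t) combines with [every runs] of type t: type t.
[allegedly [old [every runs]]]: e and t cannot combine by function application — type clash.

type mismatch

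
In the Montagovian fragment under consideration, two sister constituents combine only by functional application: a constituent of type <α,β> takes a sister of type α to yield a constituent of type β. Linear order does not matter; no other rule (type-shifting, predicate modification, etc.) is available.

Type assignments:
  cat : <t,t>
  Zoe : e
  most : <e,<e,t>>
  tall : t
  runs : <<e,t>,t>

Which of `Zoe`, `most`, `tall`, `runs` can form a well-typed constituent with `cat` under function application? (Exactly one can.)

Zoe : e — cat needs t; Zoe needs nothing (atomic); neither fits.
most : <e,<e,t>> — cat needs t; most needs e; neither fits.
tall — combines: cat : <t,t> takes tall : t as argument, giving t.
runs : <<e,t>,t> — cat needs t; runs needs <e,t>; neither fits.

tall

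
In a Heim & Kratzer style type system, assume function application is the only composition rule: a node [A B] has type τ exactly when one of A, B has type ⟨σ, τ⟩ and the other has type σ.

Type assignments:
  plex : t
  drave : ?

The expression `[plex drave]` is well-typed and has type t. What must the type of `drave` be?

At [plex drave] (required: t): plex is t, which is not a function with range t; hence drave is the functor — type ⟨t, t⟩.

⟨t, t⟩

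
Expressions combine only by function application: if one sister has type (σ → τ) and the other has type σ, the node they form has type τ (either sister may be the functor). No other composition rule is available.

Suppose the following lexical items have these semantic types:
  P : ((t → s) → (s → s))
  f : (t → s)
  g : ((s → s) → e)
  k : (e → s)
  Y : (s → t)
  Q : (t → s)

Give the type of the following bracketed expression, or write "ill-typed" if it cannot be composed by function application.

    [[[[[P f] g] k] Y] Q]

[P f]: P is ((t → s) → (s → s)), f is (t → s); result (s → s).
[[P f] g]: g is ((s → s) → e), [P f] is (s → s); result e.
[[[P f] g] k]: k is (e → s), [[P f] g] is e; result s.
[[[[P f] g] k] Y]: Y is (s → t), [[[P f] g] k] is s; result t.
[[[[[P f] g] k] Y] Q]: Q is (t → s), [[[[P f] g] k] Y] is t; result s.

s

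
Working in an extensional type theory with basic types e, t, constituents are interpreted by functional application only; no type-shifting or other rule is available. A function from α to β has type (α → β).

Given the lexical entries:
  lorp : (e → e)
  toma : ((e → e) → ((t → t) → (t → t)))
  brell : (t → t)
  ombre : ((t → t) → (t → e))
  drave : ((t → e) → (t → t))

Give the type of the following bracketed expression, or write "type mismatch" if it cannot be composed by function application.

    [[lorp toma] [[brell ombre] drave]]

(t → t)

[lorp toma]: toma is ((e → e) → ((t → t) → (t → t))), lorp is (e → e); result ((t → t) → (t → t)).
[brell ombre]: ombre is ((t → t) → (t → e)), brell is (t → t); result (t → e).
[[brell ombre] drave]: drave is ((t → e) → (t → t)), [brell ombre] is (t → e); result (t → t).
[[lorp toma] [[brell ombre] drave]]: [lorp toma] is ((t → t) → (t → t)), [[brell ombre] drave] is (t → t); result (t → t).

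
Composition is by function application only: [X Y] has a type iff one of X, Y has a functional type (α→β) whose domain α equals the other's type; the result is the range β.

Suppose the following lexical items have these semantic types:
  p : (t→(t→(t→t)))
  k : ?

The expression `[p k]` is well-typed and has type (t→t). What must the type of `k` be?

For [p k] to have type (t→t) with p of type (t→(t→(t→t))), k must be the function: k : ((t→(t→(t→t)))→(t→t)).

((t→(t→(t→t)))→(t→t))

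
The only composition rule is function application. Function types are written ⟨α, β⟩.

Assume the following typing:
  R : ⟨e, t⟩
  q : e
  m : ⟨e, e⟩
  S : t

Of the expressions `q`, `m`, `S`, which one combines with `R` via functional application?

q — combines: R : ⟨e, t⟩ takes q : e as argument, giving t.
m : ⟨e, e⟩ — does not combine with R.
S : t — does not combine with R.

q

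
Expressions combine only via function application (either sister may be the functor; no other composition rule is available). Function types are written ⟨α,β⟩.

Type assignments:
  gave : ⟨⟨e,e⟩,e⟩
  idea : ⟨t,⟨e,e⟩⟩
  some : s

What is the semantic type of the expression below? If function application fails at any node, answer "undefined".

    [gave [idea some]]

undefined

At [idea some]: neither ⟨t,⟨e,e⟩⟩ nor s can take the other as argument; the node is ill-typed.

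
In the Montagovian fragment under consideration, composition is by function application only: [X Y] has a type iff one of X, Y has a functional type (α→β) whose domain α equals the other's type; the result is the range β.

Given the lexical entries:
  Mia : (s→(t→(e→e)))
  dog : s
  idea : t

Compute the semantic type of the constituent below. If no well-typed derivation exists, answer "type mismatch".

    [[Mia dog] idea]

[Mia dog]: functor Mia : (s→(t→(e→e))), argument dog : s; result (t→(e→e)).
[[Mia dog] idea]: functor [Mia dog] : (t→(e→e)), argument idea : t; result (e→e).

(e→e)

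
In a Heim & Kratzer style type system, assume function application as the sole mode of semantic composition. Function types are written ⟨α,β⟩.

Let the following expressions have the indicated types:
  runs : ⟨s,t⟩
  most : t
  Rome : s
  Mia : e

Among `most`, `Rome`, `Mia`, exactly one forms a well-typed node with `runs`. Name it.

Rome

most : t — does not combine with runs.
Rome — combines: runs : ⟨s,t⟩ takes Rome : s as argument, giving t.
Mia : e — does not combine with runs.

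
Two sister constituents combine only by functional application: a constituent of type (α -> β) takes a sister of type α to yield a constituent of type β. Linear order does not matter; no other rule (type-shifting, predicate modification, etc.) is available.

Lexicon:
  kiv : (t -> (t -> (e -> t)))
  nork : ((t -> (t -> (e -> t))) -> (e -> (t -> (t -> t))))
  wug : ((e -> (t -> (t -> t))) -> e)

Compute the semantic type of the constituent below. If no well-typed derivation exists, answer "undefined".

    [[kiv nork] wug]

e

[kiv nork] — nork of type ((t -> (t -> (e -> t))) -> (e -> (t -> (t -> t)))) combines with kiv of type (t -> (t -> (e -> t))): type (e -> (t -> (t -> t))).
[[kiv nork] wug] — wug of type ((e -> (t -> (t -> t))) -> e) combines with [kiv nork] of type (e -> (t -> (t -> t))): type e.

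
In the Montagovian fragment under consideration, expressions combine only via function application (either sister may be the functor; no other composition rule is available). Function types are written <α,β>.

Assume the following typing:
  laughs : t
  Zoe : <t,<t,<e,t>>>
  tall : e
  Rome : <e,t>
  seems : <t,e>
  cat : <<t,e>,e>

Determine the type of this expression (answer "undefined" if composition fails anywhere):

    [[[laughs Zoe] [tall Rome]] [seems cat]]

[laughs Zoe]: Zoe is <t,<t,<e,t>>>, laughs is t; result <t,<e,t>>.
[tall Rome]: Rome is <e,t>, tall is e; result t.
[[laughs Zoe] [tall Rome]]: [laughs Zoe] is <t,<e,t>>, [tall Rome] is t; result <e,t>.
[seems cat]: cat is <<t,e>,e>, seems is <t,e>; result e.
[[[laughs Zoe] [tall Rome]] [seems cat]]: [[laughs Zoe] [tall Rome]] is <e,t>, [seems cat] is e; result t.

t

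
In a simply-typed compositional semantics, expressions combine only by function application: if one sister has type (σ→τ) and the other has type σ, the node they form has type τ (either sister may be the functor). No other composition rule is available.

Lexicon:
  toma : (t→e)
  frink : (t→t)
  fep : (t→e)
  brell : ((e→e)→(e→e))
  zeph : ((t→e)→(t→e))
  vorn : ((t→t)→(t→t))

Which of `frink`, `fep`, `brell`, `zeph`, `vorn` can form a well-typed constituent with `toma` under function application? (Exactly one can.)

frink : (t→t) — no; toma wants t, and frink wants t.
fep : (t→e) — no; toma wants t, and fep wants t.
brell : ((e→e)→(e→e)) — no; toma wants t, and brell wants (e→e).
zeph — combines: zeph : ((t→e)→(t→e)) takes toma : (t→e) as argument, giving (t→e).
vorn : ((t→t)→(t→t)) — no; toma wants t, and vorn wants (t→t).

zeph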